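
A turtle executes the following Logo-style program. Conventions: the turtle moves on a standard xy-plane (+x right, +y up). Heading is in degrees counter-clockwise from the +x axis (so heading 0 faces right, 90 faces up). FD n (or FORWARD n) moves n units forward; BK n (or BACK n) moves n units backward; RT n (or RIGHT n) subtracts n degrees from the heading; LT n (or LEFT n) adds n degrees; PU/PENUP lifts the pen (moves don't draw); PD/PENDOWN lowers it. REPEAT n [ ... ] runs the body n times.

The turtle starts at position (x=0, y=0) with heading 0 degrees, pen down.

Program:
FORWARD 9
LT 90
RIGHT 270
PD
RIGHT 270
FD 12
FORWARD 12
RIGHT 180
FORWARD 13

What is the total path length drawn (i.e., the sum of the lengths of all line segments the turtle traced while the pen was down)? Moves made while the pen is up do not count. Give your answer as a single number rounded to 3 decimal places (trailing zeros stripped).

Executing turtle program step by step:
Start: pos=(0,0), heading=0, pen down
FD 9: (0,0) -> (9,0) [heading=0, draw]
LT 90: heading 0 -> 90
RT 270: heading 90 -> 180
PD: pen down
RT 270: heading 180 -> 270
FD 12: (9,0) -> (9,-12) [heading=270, draw]
FD 12: (9,-12) -> (9,-24) [heading=270, draw]
RT 180: heading 270 -> 90
FD 13: (9,-24) -> (9,-11) [heading=90, draw]
Final: pos=(9,-11), heading=90, 4 segment(s) drawn

Segment lengths:
  seg 1: (0,0) -> (9,0), length = 9
  seg 2: (9,0) -> (9,-12), length = 12
  seg 3: (9,-12) -> (9,-24), length = 12
  seg 4: (9,-24) -> (9,-11), length = 13
Total = 46

Answer: 46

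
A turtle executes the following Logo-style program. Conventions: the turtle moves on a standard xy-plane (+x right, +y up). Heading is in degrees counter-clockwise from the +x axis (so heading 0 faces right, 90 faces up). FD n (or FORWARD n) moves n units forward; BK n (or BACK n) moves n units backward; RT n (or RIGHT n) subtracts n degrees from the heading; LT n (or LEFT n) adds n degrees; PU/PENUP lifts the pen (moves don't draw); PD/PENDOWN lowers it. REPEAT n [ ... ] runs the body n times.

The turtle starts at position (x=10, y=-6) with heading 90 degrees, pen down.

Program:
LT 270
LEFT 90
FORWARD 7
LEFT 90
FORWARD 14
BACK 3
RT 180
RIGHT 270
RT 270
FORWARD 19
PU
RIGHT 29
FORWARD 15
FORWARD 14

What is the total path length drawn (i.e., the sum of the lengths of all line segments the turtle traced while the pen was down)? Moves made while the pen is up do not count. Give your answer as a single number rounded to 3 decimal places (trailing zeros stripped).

Answer: 43

Derivation:
Executing turtle program step by step:
Start: pos=(10,-6), heading=90, pen down
LT 270: heading 90 -> 0
LT 90: heading 0 -> 90
FD 7: (10,-6) -> (10,1) [heading=90, draw]
LT 90: heading 90 -> 180
FD 14: (10,1) -> (-4,1) [heading=180, draw]
BK 3: (-4,1) -> (-1,1) [heading=180, draw]
RT 180: heading 180 -> 0
RT 270: heading 0 -> 90
RT 270: heading 90 -> 180
FD 19: (-1,1) -> (-20,1) [heading=180, draw]
PU: pen up
RT 29: heading 180 -> 151
FD 15: (-20,1) -> (-33.119,8.272) [heading=151, move]
FD 14: (-33.119,8.272) -> (-45.364,15.059) [heading=151, move]
Final: pos=(-45.364,15.059), heading=151, 4 segment(s) drawn

Segment lengths:
  seg 1: (10,-6) -> (10,1), length = 7
  seg 2: (10,1) -> (-4,1), length = 14
  seg 3: (-4,1) -> (-1,1), length = 3
  seg 4: (-1,1) -> (-20,1), length = 19
Total = 43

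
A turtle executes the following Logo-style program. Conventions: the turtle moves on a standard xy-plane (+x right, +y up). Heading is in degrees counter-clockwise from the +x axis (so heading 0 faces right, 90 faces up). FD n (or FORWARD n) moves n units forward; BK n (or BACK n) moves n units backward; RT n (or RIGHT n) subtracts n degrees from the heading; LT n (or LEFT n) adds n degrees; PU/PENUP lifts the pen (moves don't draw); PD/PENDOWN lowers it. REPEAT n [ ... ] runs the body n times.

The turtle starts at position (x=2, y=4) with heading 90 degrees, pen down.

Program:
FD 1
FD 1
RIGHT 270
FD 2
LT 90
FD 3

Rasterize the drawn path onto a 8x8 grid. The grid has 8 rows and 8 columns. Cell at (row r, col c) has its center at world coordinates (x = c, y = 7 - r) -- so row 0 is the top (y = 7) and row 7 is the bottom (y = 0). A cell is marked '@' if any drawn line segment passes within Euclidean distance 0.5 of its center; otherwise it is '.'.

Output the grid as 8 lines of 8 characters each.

Answer: ........
@@@.....
@.@.....
@.@.....
@.......
........
........
........

Derivation:
Segment 0: (2,4) -> (2,5)
Segment 1: (2,5) -> (2,6)
Segment 2: (2,6) -> (0,6)
Segment 3: (0,6) -> (0,3)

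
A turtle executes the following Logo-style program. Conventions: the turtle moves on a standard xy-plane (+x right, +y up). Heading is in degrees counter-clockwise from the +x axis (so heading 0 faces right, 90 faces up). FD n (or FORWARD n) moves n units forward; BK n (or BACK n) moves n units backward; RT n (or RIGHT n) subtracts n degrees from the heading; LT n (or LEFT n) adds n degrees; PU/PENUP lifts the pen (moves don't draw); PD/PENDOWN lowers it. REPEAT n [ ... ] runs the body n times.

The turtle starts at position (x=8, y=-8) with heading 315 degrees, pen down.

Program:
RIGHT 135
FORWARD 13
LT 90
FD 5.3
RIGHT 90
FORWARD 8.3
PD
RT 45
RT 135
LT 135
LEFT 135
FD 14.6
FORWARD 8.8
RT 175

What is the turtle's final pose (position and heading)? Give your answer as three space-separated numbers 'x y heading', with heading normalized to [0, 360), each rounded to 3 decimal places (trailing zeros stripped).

Answer: -13.3 -36.7 95

Derivation:
Executing turtle program step by step:
Start: pos=(8,-8), heading=315, pen down
RT 135: heading 315 -> 180
FD 13: (8,-8) -> (-5,-8) [heading=180, draw]
LT 90: heading 180 -> 270
FD 5.3: (-5,-8) -> (-5,-13.3) [heading=270, draw]
RT 90: heading 270 -> 180
FD 8.3: (-5,-13.3) -> (-13.3,-13.3) [heading=180, draw]
PD: pen down
RT 45: heading 180 -> 135
RT 135: heading 135 -> 0
LT 135: heading 0 -> 135
LT 135: heading 135 -> 270
FD 14.6: (-13.3,-13.3) -> (-13.3,-27.9) [heading=270, draw]
FD 8.8: (-13.3,-27.9) -> (-13.3,-36.7) [heading=270, draw]
RT 175: heading 270 -> 95
Final: pos=(-13.3,-36.7), heading=95, 5 segment(s) drawn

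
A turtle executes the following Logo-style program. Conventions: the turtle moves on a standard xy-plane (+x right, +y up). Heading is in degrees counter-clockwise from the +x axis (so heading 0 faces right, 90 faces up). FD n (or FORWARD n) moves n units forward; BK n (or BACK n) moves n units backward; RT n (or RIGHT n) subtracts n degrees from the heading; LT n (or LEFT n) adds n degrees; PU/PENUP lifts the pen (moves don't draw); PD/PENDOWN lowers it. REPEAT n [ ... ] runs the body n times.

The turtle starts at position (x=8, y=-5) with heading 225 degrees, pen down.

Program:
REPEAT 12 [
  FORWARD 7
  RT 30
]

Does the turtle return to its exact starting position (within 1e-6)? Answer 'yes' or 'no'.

Answer: yes

Derivation:
Executing turtle program step by step:
Start: pos=(8,-5), heading=225, pen down
REPEAT 12 [
  -- iteration 1/12 --
  FD 7: (8,-5) -> (3.05,-9.95) [heading=225, draw]
  RT 30: heading 225 -> 195
  -- iteration 2/12 --
  FD 7: (3.05,-9.95) -> (-3.711,-11.761) [heading=195, draw]
  RT 30: heading 195 -> 165
  -- iteration 3/12 --
  FD 7: (-3.711,-11.761) -> (-10.473,-9.95) [heading=165, draw]
  RT 30: heading 165 -> 135
  -- iteration 4/12 --
  FD 7: (-10.473,-9.95) -> (-15.422,-5) [heading=135, draw]
  RT 30: heading 135 -> 105
  -- iteration 5/12 --
  FD 7: (-15.422,-5) -> (-17.234,1.761) [heading=105, draw]
  RT 30: heading 105 -> 75
  -- iteration 6/12 --
  FD 7: (-17.234,1.761) -> (-15.422,8.523) [heading=75, draw]
  RT 30: heading 75 -> 45
  -- iteration 7/12 --
  FD 7: (-15.422,8.523) -> (-10.473,13.473) [heading=45, draw]
  RT 30: heading 45 -> 15
  -- iteration 8/12 --
  FD 7: (-10.473,13.473) -> (-3.711,15.284) [heading=15, draw]
  RT 30: heading 15 -> 345
  -- iteration 9/12 --
  FD 7: (-3.711,15.284) -> (3.05,13.473) [heading=345, draw]
  RT 30: heading 345 -> 315
  -- iteration 10/12 --
  FD 7: (3.05,13.473) -> (8,8.523) [heading=315, draw]
  RT 30: heading 315 -> 285
  -- iteration 11/12 --
  FD 7: (8,8.523) -> (9.812,1.761) [heading=285, draw]
  RT 30: heading 285 -> 255
  -- iteration 12/12 --
  FD 7: (9.812,1.761) -> (8,-5) [heading=255, draw]
  RT 30: heading 255 -> 225
]
Final: pos=(8,-5), heading=225, 12 segment(s) drawn

Start position: (8, -5)
Final position: (8, -5)
Distance = 0; < 1e-6 -> CLOSED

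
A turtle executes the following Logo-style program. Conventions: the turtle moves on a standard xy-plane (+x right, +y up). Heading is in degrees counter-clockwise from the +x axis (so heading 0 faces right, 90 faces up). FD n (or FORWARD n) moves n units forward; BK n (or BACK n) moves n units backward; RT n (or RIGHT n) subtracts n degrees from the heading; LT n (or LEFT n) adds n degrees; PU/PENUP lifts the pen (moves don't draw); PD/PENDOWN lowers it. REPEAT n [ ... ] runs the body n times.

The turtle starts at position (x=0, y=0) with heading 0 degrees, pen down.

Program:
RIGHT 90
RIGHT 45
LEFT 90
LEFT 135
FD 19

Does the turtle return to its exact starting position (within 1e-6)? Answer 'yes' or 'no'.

Executing turtle program step by step:
Start: pos=(0,0), heading=0, pen down
RT 90: heading 0 -> 270
RT 45: heading 270 -> 225
LT 90: heading 225 -> 315
LT 135: heading 315 -> 90
FD 19: (0,0) -> (0,19) [heading=90, draw]
Final: pos=(0,19), heading=90, 1 segment(s) drawn

Start position: (0, 0)
Final position: (0, 19)
Distance = 19; >= 1e-6 -> NOT closed

Answer: no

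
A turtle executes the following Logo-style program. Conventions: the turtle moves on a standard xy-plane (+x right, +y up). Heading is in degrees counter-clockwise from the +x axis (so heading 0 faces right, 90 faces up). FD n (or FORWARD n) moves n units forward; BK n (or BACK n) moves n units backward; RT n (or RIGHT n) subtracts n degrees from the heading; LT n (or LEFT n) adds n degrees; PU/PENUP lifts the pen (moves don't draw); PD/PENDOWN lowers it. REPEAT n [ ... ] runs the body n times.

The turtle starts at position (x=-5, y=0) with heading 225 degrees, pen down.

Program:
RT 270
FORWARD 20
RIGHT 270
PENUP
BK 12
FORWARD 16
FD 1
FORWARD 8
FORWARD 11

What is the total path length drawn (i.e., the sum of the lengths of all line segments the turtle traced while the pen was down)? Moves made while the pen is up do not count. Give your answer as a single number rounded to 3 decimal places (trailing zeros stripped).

Executing turtle program step by step:
Start: pos=(-5,0), heading=225, pen down
RT 270: heading 225 -> 315
FD 20: (-5,0) -> (9.142,-14.142) [heading=315, draw]
RT 270: heading 315 -> 45
PU: pen up
BK 12: (9.142,-14.142) -> (0.657,-22.627) [heading=45, move]
FD 16: (0.657,-22.627) -> (11.971,-11.314) [heading=45, move]
FD 1: (11.971,-11.314) -> (12.678,-10.607) [heading=45, move]
FD 8: (12.678,-10.607) -> (18.335,-4.95) [heading=45, move]
FD 11: (18.335,-4.95) -> (26.113,2.828) [heading=45, move]
Final: pos=(26.113,2.828), heading=45, 1 segment(s) drawn

Segment lengths:
  seg 1: (-5,0) -> (9.142,-14.142), length = 20
Total = 20

Answer: 20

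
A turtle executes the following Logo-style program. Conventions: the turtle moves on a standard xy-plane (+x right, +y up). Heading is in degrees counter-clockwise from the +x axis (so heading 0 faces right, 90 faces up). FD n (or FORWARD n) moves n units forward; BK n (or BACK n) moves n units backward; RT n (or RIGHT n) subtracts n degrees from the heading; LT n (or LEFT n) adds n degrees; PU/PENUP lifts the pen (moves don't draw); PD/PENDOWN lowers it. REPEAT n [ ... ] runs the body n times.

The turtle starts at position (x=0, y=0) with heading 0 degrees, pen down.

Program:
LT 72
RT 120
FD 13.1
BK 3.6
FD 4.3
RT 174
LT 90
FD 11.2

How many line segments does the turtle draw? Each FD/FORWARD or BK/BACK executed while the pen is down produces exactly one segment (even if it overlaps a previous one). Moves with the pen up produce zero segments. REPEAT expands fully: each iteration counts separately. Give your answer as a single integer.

Answer: 4

Derivation:
Executing turtle program step by step:
Start: pos=(0,0), heading=0, pen down
LT 72: heading 0 -> 72
RT 120: heading 72 -> 312
FD 13.1: (0,0) -> (8.766,-9.735) [heading=312, draw]
BK 3.6: (8.766,-9.735) -> (6.357,-7.06) [heading=312, draw]
FD 4.3: (6.357,-7.06) -> (9.234,-10.255) [heading=312, draw]
RT 174: heading 312 -> 138
LT 90: heading 138 -> 228
FD 11.2: (9.234,-10.255) -> (1.74,-18.579) [heading=228, draw]
Final: pos=(1.74,-18.579), heading=228, 4 segment(s) drawn
Segments drawn: 4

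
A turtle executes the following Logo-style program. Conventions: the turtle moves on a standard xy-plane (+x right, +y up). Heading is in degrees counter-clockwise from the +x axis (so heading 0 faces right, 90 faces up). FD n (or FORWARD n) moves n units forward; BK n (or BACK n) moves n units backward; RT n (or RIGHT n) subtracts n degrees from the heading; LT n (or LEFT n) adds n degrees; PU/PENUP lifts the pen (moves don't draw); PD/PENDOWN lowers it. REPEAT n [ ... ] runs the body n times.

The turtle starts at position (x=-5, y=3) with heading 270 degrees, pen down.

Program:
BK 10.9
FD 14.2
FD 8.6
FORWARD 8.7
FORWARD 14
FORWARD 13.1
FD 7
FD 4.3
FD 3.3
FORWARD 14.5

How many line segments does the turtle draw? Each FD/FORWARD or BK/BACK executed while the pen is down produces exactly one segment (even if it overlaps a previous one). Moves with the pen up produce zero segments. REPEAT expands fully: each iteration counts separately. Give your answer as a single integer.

Answer: 10

Derivation:
Executing turtle program step by step:
Start: pos=(-5,3), heading=270, pen down
BK 10.9: (-5,3) -> (-5,13.9) [heading=270, draw]
FD 14.2: (-5,13.9) -> (-5,-0.3) [heading=270, draw]
FD 8.6: (-5,-0.3) -> (-5,-8.9) [heading=270, draw]
FD 8.7: (-5,-8.9) -> (-5,-17.6) [heading=270, draw]
FD 14: (-5,-17.6) -> (-5,-31.6) [heading=270, draw]
FD 13.1: (-5,-31.6) -> (-5,-44.7) [heading=270, draw]
FD 7: (-5,-44.7) -> (-5,-51.7) [heading=270, draw]
FD 4.3: (-5,-51.7) -> (-5,-56) [heading=270, draw]
FD 3.3: (-5,-56) -> (-5,-59.3) [heading=270, draw]
FD 14.5: (-5,-59.3) -> (-5,-73.8) [heading=270, draw]
Final: pos=(-5,-73.8), heading=270, 10 segment(s) drawn
Segments drawn: 10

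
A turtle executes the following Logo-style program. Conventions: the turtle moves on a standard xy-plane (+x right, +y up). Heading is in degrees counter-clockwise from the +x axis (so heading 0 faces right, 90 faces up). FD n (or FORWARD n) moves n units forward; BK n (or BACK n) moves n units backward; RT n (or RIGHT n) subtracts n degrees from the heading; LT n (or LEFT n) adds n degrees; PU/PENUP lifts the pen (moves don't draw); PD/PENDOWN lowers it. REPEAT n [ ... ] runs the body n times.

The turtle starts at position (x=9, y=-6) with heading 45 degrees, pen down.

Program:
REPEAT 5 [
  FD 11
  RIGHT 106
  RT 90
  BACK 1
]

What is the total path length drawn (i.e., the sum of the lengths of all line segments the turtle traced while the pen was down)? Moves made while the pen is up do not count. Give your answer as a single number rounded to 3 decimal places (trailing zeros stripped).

Executing turtle program step by step:
Start: pos=(9,-6), heading=45, pen down
REPEAT 5 [
  -- iteration 1/5 --
  FD 11: (9,-6) -> (16.778,1.778) [heading=45, draw]
  RT 106: heading 45 -> 299
  RT 90: heading 299 -> 209
  BK 1: (16.778,1.778) -> (17.653,2.263) [heading=209, draw]
  -- iteration 2/5 --
  FD 11: (17.653,2.263) -> (8.032,-3.07) [heading=209, draw]
  RT 106: heading 209 -> 103
  RT 90: heading 103 -> 13
  BK 1: (8.032,-3.07) -> (7.058,-3.295) [heading=13, draw]
  -- iteration 3/5 --
  FD 11: (7.058,-3.295) -> (17.776,-0.82) [heading=13, draw]
  RT 106: heading 13 -> 267
  RT 90: heading 267 -> 177
  BK 1: (17.776,-0.82) -> (18.774,-0.873) [heading=177, draw]
  -- iteration 4/5 --
  FD 11: (18.774,-0.873) -> (7.789,-0.297) [heading=177, draw]
  RT 106: heading 177 -> 71
  RT 90: heading 71 -> 341
  BK 1: (7.789,-0.297) -> (6.844,0.029) [heading=341, draw]
  -- iteration 5/5 --
  FD 11: (6.844,0.029) -> (17.245,-3.553) [heading=341, draw]
  RT 106: heading 341 -> 235
  RT 90: heading 235 -> 145
  BK 1: (17.245,-3.553) -> (18.064,-4.126) [heading=145, draw]
]
Final: pos=(18.064,-4.126), heading=145, 10 segment(s) drawn

Segment lengths:
  seg 1: (9,-6) -> (16.778,1.778), length = 11
  seg 2: (16.778,1.778) -> (17.653,2.263), length = 1
  seg 3: (17.653,2.263) -> (8.032,-3.07), length = 11
  seg 4: (8.032,-3.07) -> (7.058,-3.295), length = 1
  seg 5: (7.058,-3.295) -> (17.776,-0.82), length = 11
  seg 6: (17.776,-0.82) -> (18.774,-0.873), length = 1
  seg 7: (18.774,-0.873) -> (7.789,-0.297), length = 11
  seg 8: (7.789,-0.297) -> (6.844,0.029), length = 1
  seg 9: (6.844,0.029) -> (17.245,-3.553), length = 11
  seg 10: (17.245,-3.553) -> (18.064,-4.126), length = 1
Total = 60

Answer: 60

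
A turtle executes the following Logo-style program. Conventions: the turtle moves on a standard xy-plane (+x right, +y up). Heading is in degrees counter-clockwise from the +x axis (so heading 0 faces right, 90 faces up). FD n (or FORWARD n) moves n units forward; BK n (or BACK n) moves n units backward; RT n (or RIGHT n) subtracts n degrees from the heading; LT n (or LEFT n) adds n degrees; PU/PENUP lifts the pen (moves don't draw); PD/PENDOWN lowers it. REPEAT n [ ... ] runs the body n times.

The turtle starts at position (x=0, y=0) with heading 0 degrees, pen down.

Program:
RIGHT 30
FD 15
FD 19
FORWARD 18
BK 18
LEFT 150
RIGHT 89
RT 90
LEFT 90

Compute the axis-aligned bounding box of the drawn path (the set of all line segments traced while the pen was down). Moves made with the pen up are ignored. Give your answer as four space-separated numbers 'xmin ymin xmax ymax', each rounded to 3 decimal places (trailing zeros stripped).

Executing turtle program step by step:
Start: pos=(0,0), heading=0, pen down
RT 30: heading 0 -> 330
FD 15: (0,0) -> (12.99,-7.5) [heading=330, draw]
FD 19: (12.99,-7.5) -> (29.445,-17) [heading=330, draw]
FD 18: (29.445,-17) -> (45.033,-26) [heading=330, draw]
BK 18: (45.033,-26) -> (29.445,-17) [heading=330, draw]
LT 150: heading 330 -> 120
RT 89: heading 120 -> 31
RT 90: heading 31 -> 301
LT 90: heading 301 -> 31
Final: pos=(29.445,-17), heading=31, 4 segment(s) drawn

Segment endpoints: x in {0, 12.99, 29.445, 45.033}, y in {-26, -17, -17, -7.5, 0}
xmin=0, ymin=-26, xmax=45.033, ymax=0

Answer: 0 -26 45.033 0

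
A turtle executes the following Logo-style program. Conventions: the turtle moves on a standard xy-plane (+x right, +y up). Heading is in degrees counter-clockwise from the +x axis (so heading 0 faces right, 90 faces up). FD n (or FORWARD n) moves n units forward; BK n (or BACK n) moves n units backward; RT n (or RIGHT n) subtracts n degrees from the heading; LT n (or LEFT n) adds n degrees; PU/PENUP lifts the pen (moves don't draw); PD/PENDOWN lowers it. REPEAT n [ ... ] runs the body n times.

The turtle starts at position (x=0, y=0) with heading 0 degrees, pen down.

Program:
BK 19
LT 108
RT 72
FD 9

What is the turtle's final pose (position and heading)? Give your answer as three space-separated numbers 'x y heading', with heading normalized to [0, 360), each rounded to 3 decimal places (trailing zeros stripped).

Answer: -11.719 5.29 36

Derivation:
Executing turtle program step by step:
Start: pos=(0,0), heading=0, pen down
BK 19: (0,0) -> (-19,0) [heading=0, draw]
LT 108: heading 0 -> 108
RT 72: heading 108 -> 36
FD 9: (-19,0) -> (-11.719,5.29) [heading=36, draw]
Final: pos=(-11.719,5.29), heading=36, 2 segment(s) drawn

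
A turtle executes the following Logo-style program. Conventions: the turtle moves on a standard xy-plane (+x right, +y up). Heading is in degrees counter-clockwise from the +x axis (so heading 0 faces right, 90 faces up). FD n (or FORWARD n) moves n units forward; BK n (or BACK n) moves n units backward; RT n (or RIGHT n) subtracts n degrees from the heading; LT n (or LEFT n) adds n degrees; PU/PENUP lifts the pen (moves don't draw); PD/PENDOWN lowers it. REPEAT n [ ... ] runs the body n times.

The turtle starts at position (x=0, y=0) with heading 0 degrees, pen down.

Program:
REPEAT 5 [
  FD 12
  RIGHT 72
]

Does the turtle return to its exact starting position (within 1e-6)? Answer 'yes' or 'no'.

Executing turtle program step by step:
Start: pos=(0,0), heading=0, pen down
REPEAT 5 [
  -- iteration 1/5 --
  FD 12: (0,0) -> (12,0) [heading=0, draw]
  RT 72: heading 0 -> 288
  -- iteration 2/5 --
  FD 12: (12,0) -> (15.708,-11.413) [heading=288, draw]
  RT 72: heading 288 -> 216
  -- iteration 3/5 --
  FD 12: (15.708,-11.413) -> (6,-18.466) [heading=216, draw]
  RT 72: heading 216 -> 144
  -- iteration 4/5 --
  FD 12: (6,-18.466) -> (-3.708,-11.413) [heading=144, draw]
  RT 72: heading 144 -> 72
  -- iteration 5/5 --
  FD 12: (-3.708,-11.413) -> (0,0) [heading=72, draw]
  RT 72: heading 72 -> 0
]
Final: pos=(0,0), heading=0, 5 segment(s) drawn

Start position: (0, 0)
Final position: (0, 0)
Distance = 0; < 1e-6 -> CLOSED

Answer: yes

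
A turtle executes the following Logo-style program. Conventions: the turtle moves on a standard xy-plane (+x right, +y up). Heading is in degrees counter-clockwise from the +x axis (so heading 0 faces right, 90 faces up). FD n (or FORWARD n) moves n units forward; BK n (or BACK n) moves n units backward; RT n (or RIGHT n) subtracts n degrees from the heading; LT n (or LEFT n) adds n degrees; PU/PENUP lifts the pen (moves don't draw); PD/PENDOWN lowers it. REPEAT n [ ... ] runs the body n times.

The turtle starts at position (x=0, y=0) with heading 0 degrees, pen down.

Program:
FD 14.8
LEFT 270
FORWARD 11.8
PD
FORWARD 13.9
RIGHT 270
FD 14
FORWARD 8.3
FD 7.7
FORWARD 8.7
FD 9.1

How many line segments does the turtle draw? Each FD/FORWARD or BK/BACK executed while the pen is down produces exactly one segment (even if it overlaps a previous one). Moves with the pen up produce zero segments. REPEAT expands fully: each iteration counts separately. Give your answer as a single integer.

Executing turtle program step by step:
Start: pos=(0,0), heading=0, pen down
FD 14.8: (0,0) -> (14.8,0) [heading=0, draw]
LT 270: heading 0 -> 270
FD 11.8: (14.8,0) -> (14.8,-11.8) [heading=270, draw]
PD: pen down
FD 13.9: (14.8,-11.8) -> (14.8,-25.7) [heading=270, draw]
RT 270: heading 270 -> 0
FD 14: (14.8,-25.7) -> (28.8,-25.7) [heading=0, draw]
FD 8.3: (28.8,-25.7) -> (37.1,-25.7) [heading=0, draw]
FD 7.7: (37.1,-25.7) -> (44.8,-25.7) [heading=0, draw]
FD 8.7: (44.8,-25.7) -> (53.5,-25.7) [heading=0, draw]
FD 9.1: (53.5,-25.7) -> (62.6,-25.7) [heading=0, draw]
Final: pos=(62.6,-25.7), heading=0, 8 segment(s) drawn
Segments drawn: 8

Answer: 8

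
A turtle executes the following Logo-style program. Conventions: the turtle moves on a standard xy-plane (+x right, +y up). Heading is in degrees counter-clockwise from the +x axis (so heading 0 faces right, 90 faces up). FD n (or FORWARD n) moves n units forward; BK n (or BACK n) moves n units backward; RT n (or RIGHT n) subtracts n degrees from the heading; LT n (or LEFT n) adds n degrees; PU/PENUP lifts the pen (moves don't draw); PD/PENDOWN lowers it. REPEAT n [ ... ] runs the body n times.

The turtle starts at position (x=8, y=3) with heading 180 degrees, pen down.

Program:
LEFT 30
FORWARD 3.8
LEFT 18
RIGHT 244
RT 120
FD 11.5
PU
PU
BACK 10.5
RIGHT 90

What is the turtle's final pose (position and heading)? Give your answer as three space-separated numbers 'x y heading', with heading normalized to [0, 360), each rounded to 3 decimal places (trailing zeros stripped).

Executing turtle program step by step:
Start: pos=(8,3), heading=180, pen down
LT 30: heading 180 -> 210
FD 3.8: (8,3) -> (4.709,1.1) [heading=210, draw]
LT 18: heading 210 -> 228
RT 244: heading 228 -> 344
RT 120: heading 344 -> 224
FD 11.5: (4.709,1.1) -> (-3.563,-6.889) [heading=224, draw]
PU: pen up
PU: pen up
BK 10.5: (-3.563,-6.889) -> (3.99,0.405) [heading=224, move]
RT 90: heading 224 -> 134
Final: pos=(3.99,0.405), heading=134, 2 segment(s) drawn

Answer: 3.99 0.405 134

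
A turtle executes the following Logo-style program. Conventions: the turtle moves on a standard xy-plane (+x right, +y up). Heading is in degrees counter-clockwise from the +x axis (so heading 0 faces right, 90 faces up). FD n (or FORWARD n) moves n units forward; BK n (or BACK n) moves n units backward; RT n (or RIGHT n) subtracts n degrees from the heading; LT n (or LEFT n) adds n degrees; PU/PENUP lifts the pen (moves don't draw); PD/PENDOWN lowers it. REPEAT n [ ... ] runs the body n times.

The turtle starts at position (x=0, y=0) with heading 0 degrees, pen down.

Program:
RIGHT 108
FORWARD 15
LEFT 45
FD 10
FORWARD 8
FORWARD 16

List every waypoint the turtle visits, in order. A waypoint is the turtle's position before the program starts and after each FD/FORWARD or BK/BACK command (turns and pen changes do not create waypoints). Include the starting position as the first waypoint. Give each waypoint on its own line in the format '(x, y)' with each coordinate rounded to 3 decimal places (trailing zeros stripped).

Answer: (0, 0)
(-4.635, -14.266)
(-0.095, -23.176)
(3.537, -30.304)
(10.8, -44.56)

Derivation:
Executing turtle program step by step:
Start: pos=(0,0), heading=0, pen down
RT 108: heading 0 -> 252
FD 15: (0,0) -> (-4.635,-14.266) [heading=252, draw]
LT 45: heading 252 -> 297
FD 10: (-4.635,-14.266) -> (-0.095,-23.176) [heading=297, draw]
FD 8: (-0.095,-23.176) -> (3.537,-30.304) [heading=297, draw]
FD 16: (3.537,-30.304) -> (10.8,-44.56) [heading=297, draw]
Final: pos=(10.8,-44.56), heading=297, 4 segment(s) drawn
Waypoints (5 total):
(0, 0)
(-4.635, -14.266)
(-0.095, -23.176)
(3.537, -30.304)
(10.8, -44.56)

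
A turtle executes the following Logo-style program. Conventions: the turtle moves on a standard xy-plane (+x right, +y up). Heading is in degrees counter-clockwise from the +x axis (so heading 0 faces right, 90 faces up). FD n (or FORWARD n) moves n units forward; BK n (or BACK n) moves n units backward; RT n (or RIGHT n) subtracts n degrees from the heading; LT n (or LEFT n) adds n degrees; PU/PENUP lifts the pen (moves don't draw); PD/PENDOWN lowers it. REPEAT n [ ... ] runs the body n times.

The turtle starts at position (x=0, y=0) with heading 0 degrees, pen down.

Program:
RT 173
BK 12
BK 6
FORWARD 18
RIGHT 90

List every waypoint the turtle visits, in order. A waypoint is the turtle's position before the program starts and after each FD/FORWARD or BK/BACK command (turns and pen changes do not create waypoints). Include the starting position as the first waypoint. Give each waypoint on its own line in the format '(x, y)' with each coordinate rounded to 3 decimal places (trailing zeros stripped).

Answer: (0, 0)
(11.911, 1.462)
(17.866, 2.194)
(0, 0)

Derivation:
Executing turtle program step by step:
Start: pos=(0,0), heading=0, pen down
RT 173: heading 0 -> 187
BK 12: (0,0) -> (11.911,1.462) [heading=187, draw]
BK 6: (11.911,1.462) -> (17.866,2.194) [heading=187, draw]
FD 18: (17.866,2.194) -> (0,0) [heading=187, draw]
RT 90: heading 187 -> 97
Final: pos=(0,0), heading=97, 3 segment(s) drawn
Waypoints (4 total):
(0, 0)
(11.911, 1.462)
(17.866, 2.194)
(0, 0)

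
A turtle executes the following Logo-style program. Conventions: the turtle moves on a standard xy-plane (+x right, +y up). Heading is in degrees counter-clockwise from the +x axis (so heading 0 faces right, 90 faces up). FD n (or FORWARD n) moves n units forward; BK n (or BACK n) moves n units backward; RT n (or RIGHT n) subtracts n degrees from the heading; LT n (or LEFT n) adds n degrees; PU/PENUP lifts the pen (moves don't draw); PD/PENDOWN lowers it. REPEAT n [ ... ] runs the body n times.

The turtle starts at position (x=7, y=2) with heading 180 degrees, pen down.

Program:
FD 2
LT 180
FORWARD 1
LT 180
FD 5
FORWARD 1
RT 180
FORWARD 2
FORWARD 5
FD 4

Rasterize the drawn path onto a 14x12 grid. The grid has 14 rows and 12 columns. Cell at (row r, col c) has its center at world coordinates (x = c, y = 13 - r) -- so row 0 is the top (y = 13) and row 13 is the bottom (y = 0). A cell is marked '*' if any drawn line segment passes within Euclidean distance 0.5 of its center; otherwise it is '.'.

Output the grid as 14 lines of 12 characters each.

Segment 0: (7,2) -> (5,2)
Segment 1: (5,2) -> (6,2)
Segment 2: (6,2) -> (1,2)
Segment 3: (1,2) -> (0,2)
Segment 4: (0,2) -> (2,2)
Segment 5: (2,2) -> (7,2)
Segment 6: (7,2) -> (11,2)

Answer: ............
............
............
............
............
............
............
............
............
............
............
************
............
............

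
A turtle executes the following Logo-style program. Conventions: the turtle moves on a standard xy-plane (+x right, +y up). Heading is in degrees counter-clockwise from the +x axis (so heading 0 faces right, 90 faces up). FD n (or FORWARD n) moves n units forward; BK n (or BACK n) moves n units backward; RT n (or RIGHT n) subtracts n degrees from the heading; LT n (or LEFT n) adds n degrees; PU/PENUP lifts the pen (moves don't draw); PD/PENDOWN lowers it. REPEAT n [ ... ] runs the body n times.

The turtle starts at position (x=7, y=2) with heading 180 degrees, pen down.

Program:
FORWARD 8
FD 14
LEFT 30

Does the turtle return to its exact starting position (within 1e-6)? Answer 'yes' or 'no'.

Executing turtle program step by step:
Start: pos=(7,2), heading=180, pen down
FD 8: (7,2) -> (-1,2) [heading=180, draw]
FD 14: (-1,2) -> (-15,2) [heading=180, draw]
LT 30: heading 180 -> 210
Final: pos=(-15,2), heading=210, 2 segment(s) drawn

Start position: (7, 2)
Final position: (-15, 2)
Distance = 22; >= 1e-6 -> NOT closed

Answer: no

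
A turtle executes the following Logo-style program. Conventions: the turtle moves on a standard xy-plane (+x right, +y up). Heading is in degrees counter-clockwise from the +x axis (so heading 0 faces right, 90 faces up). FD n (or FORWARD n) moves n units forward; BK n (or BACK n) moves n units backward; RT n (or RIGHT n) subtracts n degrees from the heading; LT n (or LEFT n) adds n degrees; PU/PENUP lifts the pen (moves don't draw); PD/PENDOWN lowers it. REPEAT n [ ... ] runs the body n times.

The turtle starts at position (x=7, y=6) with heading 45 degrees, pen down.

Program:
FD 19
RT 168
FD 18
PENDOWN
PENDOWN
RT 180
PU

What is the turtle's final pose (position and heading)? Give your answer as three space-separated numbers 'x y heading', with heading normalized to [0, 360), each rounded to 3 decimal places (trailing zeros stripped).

Answer: 10.632 4.339 57

Derivation:
Executing turtle program step by step:
Start: pos=(7,6), heading=45, pen down
FD 19: (7,6) -> (20.435,19.435) [heading=45, draw]
RT 168: heading 45 -> 237
FD 18: (20.435,19.435) -> (10.632,4.339) [heading=237, draw]
PD: pen down
PD: pen down
RT 180: heading 237 -> 57
PU: pen up
Final: pos=(10.632,4.339), heading=57, 2 segment(s) drawn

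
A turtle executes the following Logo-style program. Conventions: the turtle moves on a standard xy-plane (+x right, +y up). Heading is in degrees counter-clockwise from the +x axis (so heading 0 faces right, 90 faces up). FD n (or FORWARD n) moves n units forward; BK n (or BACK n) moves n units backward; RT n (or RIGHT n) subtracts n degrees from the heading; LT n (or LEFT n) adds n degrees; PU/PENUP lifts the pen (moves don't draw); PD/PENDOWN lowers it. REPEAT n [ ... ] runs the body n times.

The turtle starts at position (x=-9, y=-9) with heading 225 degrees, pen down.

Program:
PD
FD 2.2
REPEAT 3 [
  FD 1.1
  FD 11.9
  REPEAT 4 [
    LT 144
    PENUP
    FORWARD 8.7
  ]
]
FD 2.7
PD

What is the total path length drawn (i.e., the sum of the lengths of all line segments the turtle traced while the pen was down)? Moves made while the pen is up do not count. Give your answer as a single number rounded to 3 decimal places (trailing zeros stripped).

Answer: 15.2

Derivation:
Executing turtle program step by step:
Start: pos=(-9,-9), heading=225, pen down
PD: pen down
FD 2.2: (-9,-9) -> (-10.556,-10.556) [heading=225, draw]
REPEAT 3 [
  -- iteration 1/3 --
  FD 1.1: (-10.556,-10.556) -> (-11.333,-11.333) [heading=225, draw]
  FD 11.9: (-11.333,-11.333) -> (-19.748,-19.748) [heading=225, draw]
  REPEAT 4 [
    -- iteration 1/4 --
    LT 144: heading 225 -> 9
    PU: pen up
    FD 8.7: (-19.748,-19.748) -> (-11.155,-18.387) [heading=9, move]
    -- iteration 2/4 --
    LT 144: heading 9 -> 153
    PU: pen up
    FD 8.7: (-11.155,-18.387) -> (-18.907,-14.437) [heading=153, move]
    -- iteration 3/4 --
    LT 144: heading 153 -> 297
    PU: pen up
    FD 8.7: (-18.907,-14.437) -> (-14.957,-22.189) [heading=297, move]
    -- iteration 4/4 --
    LT 144: heading 297 -> 81
    PU: pen up
    FD 8.7: (-14.957,-22.189) -> (-13.596,-13.596) [heading=81, move]
  ]
  -- iteration 2/3 --
  FD 1.1: (-13.596,-13.596) -> (-13.424,-12.51) [heading=81, move]
  FD 11.9: (-13.424,-12.51) -> (-11.563,-0.756) [heading=81, move]
  REPEAT 4 [
    -- iteration 1/4 --
    LT 144: heading 81 -> 225
    PU: pen up
    FD 8.7: (-11.563,-0.756) -> (-17.714,-6.908) [heading=225, move]
    -- iteration 2/4 --
    LT 144: heading 225 -> 9
    PU: pen up
    FD 8.7: (-17.714,-6.908) -> (-9.121,-5.547) [heading=9, move]
    -- iteration 3/4 --
    LT 144: heading 9 -> 153
    PU: pen up
    FD 8.7: (-9.121,-5.547) -> (-16.873,-1.597) [heading=153, move]
    -- iteration 4/4 --
    LT 144: heading 153 -> 297
    PU: pen up
    FD 8.7: (-16.873,-1.597) -> (-12.924,-9.349) [heading=297, move]
  ]
  -- iteration 3/3 --
  FD 1.1: (-12.924,-9.349) -> (-12.424,-10.329) [heading=297, move]
  FD 11.9: (-12.424,-10.329) -> (-7.022,-20.932) [heading=297, move]
  REPEAT 4 [
    -- iteration 1/4 --
    LT 144: heading 297 -> 81
    PU: pen up
    FD 8.7: (-7.022,-20.932) -> (-5.661,-12.339) [heading=81, move]
    -- iteration 2/4 --
    LT 144: heading 81 -> 225
    PU: pen up
    FD 8.7: (-5.661,-12.339) -> (-11.812,-18.491) [heading=225, move]
    -- iteration 3/4 --
    LT 144: heading 225 -> 9
    PU: pen up
    FD 8.7: (-11.812,-18.491) -> (-3.22,-17.13) [heading=9, move]
    -- iteration 4/4 --
    LT 144: heading 9 -> 153
    PU: pen up
    FD 8.7: (-3.22,-17.13) -> (-10.971,-13.18) [heading=153, move]
  ]
]
FD 2.7: (-10.971,-13.18) -> (-13.377,-11.955) [heading=153, move]
PD: pen down
Final: pos=(-13.377,-11.955), heading=153, 3 segment(s) drawn

Segment lengths:
  seg 1: (-9,-9) -> (-10.556,-10.556), length = 2.2
  seg 2: (-10.556,-10.556) -> (-11.333,-11.333), length = 1.1
  seg 3: (-11.333,-11.333) -> (-19.748,-19.748), length = 11.9
Total = 15.2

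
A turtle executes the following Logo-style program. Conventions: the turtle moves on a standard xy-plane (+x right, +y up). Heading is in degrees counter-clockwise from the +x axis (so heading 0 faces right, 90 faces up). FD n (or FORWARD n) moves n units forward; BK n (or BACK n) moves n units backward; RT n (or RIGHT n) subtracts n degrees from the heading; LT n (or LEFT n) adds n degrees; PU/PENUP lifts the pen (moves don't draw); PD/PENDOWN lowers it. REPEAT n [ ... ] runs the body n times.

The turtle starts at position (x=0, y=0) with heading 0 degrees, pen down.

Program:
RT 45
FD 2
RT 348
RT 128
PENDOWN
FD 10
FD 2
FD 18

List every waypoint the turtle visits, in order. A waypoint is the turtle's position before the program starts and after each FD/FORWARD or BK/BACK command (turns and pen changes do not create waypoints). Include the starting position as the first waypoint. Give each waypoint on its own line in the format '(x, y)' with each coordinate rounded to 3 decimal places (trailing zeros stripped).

Answer: (0, 0)
(1.414, -1.414)
(-8.041, -4.67)
(-9.932, -5.321)
(-26.951, -11.181)

Derivation:
Executing turtle program step by step:
Start: pos=(0,0), heading=0, pen down
RT 45: heading 0 -> 315
FD 2: (0,0) -> (1.414,-1.414) [heading=315, draw]
RT 348: heading 315 -> 327
RT 128: heading 327 -> 199
PD: pen down
FD 10: (1.414,-1.414) -> (-8.041,-4.67) [heading=199, draw]
FD 2: (-8.041,-4.67) -> (-9.932,-5.321) [heading=199, draw]
FD 18: (-9.932,-5.321) -> (-26.951,-11.181) [heading=199, draw]
Final: pos=(-26.951,-11.181), heading=199, 4 segment(s) drawn
Waypoints (5 total):
(0, 0)
(1.414, -1.414)
(-8.041, -4.67)
(-9.932, -5.321)
(-26.951, -11.181)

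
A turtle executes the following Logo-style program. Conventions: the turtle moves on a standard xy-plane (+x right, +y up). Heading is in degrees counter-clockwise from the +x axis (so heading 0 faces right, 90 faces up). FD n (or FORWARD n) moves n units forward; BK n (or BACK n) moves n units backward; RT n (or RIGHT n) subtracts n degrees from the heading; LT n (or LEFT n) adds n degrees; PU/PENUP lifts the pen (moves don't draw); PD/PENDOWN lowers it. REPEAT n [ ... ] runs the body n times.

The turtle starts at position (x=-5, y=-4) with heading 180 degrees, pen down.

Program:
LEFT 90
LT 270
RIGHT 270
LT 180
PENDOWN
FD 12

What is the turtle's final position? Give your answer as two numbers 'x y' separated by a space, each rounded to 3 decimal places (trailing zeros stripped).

Answer: -5 8

Derivation:
Executing turtle program step by step:
Start: pos=(-5,-4), heading=180, pen down
LT 90: heading 180 -> 270
LT 270: heading 270 -> 180
RT 270: heading 180 -> 270
LT 180: heading 270 -> 90
PD: pen down
FD 12: (-5,-4) -> (-5,8) [heading=90, draw]
Final: pos=(-5,8), heading=90, 1 segment(s) drawn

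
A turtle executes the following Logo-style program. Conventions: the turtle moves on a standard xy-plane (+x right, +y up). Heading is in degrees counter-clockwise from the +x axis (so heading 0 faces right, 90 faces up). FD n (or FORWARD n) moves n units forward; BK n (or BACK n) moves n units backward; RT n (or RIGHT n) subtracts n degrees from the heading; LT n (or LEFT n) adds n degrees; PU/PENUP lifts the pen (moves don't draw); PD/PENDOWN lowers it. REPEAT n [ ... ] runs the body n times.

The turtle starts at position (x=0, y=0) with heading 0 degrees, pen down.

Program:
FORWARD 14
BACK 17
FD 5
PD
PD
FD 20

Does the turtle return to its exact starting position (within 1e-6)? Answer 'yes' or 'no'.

Answer: no

Derivation:
Executing turtle program step by step:
Start: pos=(0,0), heading=0, pen down
FD 14: (0,0) -> (14,0) [heading=0, draw]
BK 17: (14,0) -> (-3,0) [heading=0, draw]
FD 5: (-3,0) -> (2,0) [heading=0, draw]
PD: pen down
PD: pen down
FD 20: (2,0) -> (22,0) [heading=0, draw]
Final: pos=(22,0), heading=0, 4 segment(s) drawn

Start position: (0, 0)
Final position: (22, 0)
Distance = 22; >= 1e-6 -> NOT closed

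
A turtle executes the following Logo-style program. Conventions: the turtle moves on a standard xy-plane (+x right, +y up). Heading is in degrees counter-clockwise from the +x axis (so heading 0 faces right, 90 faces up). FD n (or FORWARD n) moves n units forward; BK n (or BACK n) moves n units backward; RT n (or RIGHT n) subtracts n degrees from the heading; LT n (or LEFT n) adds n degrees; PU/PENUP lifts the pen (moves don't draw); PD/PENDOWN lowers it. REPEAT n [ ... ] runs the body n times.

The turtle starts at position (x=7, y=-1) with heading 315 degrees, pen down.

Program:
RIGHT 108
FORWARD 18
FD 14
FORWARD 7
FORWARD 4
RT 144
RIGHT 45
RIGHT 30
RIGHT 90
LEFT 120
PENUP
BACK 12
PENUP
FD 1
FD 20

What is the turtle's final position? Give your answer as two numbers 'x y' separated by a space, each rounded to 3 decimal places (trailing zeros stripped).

Executing turtle program step by step:
Start: pos=(7,-1), heading=315, pen down
RT 108: heading 315 -> 207
FD 18: (7,-1) -> (-9.038,-9.172) [heading=207, draw]
FD 14: (-9.038,-9.172) -> (-21.512,-15.528) [heading=207, draw]
FD 7: (-21.512,-15.528) -> (-27.749,-18.706) [heading=207, draw]
FD 4: (-27.749,-18.706) -> (-31.313,-20.522) [heading=207, draw]
RT 144: heading 207 -> 63
RT 45: heading 63 -> 18
RT 30: heading 18 -> 348
RT 90: heading 348 -> 258
LT 120: heading 258 -> 18
PU: pen up
BK 12: (-31.313,-20.522) -> (-42.726,-24.23) [heading=18, move]
PU: pen up
FD 1: (-42.726,-24.23) -> (-41.775,-23.921) [heading=18, move]
FD 20: (-41.775,-23.921) -> (-22.754,-17.74) [heading=18, move]
Final: pos=(-22.754,-17.74), heading=18, 4 segment(s) drawn

Answer: -22.754 -17.74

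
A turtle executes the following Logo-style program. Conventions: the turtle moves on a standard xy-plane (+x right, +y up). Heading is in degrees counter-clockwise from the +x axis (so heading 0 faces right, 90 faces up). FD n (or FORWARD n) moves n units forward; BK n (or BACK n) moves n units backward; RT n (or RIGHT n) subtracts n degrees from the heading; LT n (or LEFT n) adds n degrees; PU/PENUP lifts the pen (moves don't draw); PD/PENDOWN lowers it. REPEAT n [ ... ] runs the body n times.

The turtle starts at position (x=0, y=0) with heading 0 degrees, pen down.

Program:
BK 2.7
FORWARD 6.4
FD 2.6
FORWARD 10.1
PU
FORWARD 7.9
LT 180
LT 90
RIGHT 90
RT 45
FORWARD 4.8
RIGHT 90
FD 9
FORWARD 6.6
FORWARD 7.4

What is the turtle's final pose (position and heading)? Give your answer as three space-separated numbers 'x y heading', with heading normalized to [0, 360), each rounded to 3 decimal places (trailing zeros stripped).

Executing turtle program step by step:
Start: pos=(0,0), heading=0, pen down
BK 2.7: (0,0) -> (-2.7,0) [heading=0, draw]
FD 6.4: (-2.7,0) -> (3.7,0) [heading=0, draw]
FD 2.6: (3.7,0) -> (6.3,0) [heading=0, draw]
FD 10.1: (6.3,0) -> (16.4,0) [heading=0, draw]
PU: pen up
FD 7.9: (16.4,0) -> (24.3,0) [heading=0, move]
LT 180: heading 0 -> 180
LT 90: heading 180 -> 270
RT 90: heading 270 -> 180
RT 45: heading 180 -> 135
FD 4.8: (24.3,0) -> (20.906,3.394) [heading=135, move]
RT 90: heading 135 -> 45
FD 9: (20.906,3.394) -> (27.27,9.758) [heading=45, move]
FD 6.6: (27.27,9.758) -> (31.937,14.425) [heading=45, move]
FD 7.4: (31.937,14.425) -> (37.169,19.658) [heading=45, move]
Final: pos=(37.169,19.658), heading=45, 4 segment(s) drawn

Answer: 37.169 19.658 45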